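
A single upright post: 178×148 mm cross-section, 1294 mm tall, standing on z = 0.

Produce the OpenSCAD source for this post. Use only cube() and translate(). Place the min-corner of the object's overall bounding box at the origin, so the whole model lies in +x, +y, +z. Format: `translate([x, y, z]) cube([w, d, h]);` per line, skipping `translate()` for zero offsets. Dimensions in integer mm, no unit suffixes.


cube([178, 148, 1294]);


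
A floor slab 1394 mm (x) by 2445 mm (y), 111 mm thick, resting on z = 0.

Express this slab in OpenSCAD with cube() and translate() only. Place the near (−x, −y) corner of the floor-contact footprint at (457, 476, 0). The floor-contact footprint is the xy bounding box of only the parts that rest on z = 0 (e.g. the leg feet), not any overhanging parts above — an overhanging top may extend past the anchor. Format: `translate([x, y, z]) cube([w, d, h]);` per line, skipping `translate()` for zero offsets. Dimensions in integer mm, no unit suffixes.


translate([457, 476, 0]) cube([1394, 2445, 111]);


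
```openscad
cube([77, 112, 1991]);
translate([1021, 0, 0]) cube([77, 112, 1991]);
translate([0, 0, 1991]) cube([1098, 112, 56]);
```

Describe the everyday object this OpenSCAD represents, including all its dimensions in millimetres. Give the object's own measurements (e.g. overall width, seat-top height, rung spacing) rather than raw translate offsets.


A door frame. The clear opening is 944 mm wide and 1991 mm high. Two 77 mm wide jambs, 112 mm deep, stand either side of the opening from the floor to the top of the opening. A 56 mm thick head sits across the top of both jambs, spanning the full outside width of the frame.


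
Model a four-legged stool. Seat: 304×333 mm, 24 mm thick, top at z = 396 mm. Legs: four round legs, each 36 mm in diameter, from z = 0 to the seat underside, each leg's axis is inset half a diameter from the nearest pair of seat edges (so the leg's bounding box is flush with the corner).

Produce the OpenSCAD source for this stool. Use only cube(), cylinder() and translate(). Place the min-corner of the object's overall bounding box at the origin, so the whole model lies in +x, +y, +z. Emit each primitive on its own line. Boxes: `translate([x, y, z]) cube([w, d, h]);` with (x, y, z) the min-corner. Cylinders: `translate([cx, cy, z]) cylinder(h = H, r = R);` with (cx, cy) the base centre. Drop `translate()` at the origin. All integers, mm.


translate([0, 0, 372]) cube([304, 333, 24]);
translate([18, 18, 0]) cylinder(h = 372, r = 18);
translate([286, 18, 0]) cylinder(h = 372, r = 18);
translate([18, 315, 0]) cylinder(h = 372, r = 18);
translate([286, 315, 0]) cylinder(h = 372, r = 18);


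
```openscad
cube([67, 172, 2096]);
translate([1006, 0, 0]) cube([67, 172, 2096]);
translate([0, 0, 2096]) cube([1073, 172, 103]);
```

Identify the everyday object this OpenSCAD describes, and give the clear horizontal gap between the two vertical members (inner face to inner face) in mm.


A door frame. The clear opening width is 939 mm.

Two 2096 mm tall posts with a header on top — a door frame. The left jamb is 67 mm wide at x = 0; the right jamb starts at x = 1006. The clear opening is 1006 − 67 = 939 mm.


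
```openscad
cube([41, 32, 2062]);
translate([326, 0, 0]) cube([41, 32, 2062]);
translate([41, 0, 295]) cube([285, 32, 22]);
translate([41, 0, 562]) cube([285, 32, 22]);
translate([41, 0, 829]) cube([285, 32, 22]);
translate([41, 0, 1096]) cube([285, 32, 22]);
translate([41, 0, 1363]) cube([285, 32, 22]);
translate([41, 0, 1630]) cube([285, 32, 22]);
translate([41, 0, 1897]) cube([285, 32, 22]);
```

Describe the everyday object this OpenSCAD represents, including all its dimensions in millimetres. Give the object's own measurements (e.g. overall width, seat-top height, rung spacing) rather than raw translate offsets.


A straight ladder. Two 41×32 mm vertical rails, 2062 mm tall, stand 367 mm apart (outside-to-outside) with their front faces coplanar on the −y side. 7 rungs, each 32 mm deep and 22 mm tall, span between the inner faces of the rails, front faces flush with the rails. The lowest rung's underside is at z = 295 mm and rungs are spaced 267 mm apart (underside to underside).


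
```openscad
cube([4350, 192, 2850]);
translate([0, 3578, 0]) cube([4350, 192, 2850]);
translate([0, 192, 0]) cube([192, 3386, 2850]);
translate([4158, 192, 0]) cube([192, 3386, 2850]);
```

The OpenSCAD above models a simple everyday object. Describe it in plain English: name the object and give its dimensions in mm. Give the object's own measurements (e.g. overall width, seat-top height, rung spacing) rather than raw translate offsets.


The wall frame of a small rectangular building: four walls, each 2850 mm tall and 192 mm thick, enclosing a footprint 4350 mm (x) by 3770 mm (y) outside-to-outside, with no floor or roof. The front and back walls (the −y and +y sides) span the full width; the two side walls fit between them.


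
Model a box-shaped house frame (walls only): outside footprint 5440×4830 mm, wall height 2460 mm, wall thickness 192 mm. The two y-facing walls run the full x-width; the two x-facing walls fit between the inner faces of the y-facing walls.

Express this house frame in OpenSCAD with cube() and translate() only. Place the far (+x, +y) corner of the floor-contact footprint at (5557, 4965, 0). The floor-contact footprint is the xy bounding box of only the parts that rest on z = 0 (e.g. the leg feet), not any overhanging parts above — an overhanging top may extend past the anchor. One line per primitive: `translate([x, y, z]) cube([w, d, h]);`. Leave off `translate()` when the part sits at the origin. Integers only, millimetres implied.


translate([117, 135, 0]) cube([5440, 192, 2460]);
translate([117, 4773, 0]) cube([5440, 192, 2460]);
translate([117, 327, 0]) cube([192, 4446, 2460]);
translate([5365, 327, 0]) cube([192, 4446, 2460]);


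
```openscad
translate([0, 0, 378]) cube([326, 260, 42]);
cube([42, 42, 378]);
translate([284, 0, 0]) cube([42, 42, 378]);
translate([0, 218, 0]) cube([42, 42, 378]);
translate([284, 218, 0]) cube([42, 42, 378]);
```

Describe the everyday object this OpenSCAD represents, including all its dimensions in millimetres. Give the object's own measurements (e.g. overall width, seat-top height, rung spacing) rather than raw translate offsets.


A four-legged stool. The seat is a 326×260×42 mm slab whose top surface is at z = 420 mm; four square legs, each 42×42 mm in cross-section, run from the floor (z = 0) to the underside of the seat, each flush with a corner of the seat.


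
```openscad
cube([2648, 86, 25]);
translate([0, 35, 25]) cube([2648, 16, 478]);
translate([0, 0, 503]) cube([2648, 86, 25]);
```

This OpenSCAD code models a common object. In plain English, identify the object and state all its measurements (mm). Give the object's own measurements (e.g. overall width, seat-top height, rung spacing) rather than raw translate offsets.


An I-beam lying along x, 2648 mm long. Overall section height 528 mm. Two flanges 86 mm wide (y) and 25 mm thick, one on the floor and one at the top; a web 16 mm thick runs between them, centred on the flange width.


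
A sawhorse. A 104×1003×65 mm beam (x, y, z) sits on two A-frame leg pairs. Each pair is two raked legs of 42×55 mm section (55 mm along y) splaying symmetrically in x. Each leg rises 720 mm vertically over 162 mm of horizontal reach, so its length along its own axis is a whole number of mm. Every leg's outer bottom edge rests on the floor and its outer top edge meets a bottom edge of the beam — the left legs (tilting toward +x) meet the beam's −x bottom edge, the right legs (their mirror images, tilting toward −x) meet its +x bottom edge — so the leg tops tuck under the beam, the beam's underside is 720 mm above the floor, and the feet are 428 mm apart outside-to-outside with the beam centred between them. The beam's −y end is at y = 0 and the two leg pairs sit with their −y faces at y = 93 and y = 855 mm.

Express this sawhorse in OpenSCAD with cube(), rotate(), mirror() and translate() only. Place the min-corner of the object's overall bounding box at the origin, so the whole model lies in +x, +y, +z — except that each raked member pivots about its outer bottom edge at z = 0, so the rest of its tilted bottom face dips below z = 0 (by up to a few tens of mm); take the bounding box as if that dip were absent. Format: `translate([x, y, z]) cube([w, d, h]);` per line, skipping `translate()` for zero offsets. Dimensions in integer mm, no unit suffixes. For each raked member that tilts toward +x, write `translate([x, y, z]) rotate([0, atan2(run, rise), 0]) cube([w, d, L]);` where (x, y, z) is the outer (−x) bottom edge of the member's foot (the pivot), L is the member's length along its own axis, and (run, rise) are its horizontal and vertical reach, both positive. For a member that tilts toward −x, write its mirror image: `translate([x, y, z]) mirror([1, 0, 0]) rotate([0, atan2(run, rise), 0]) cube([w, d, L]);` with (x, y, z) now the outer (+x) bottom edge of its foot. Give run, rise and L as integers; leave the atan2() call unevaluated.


translate([162, 0, 720]) cube([104, 1003, 65]);
translate([0, 93, 0]) rotate([0, atan2(162, 720), 0]) cube([42, 55, 738]);
translate([428, 93, 0]) mirror([1, 0, 0]) rotate([0, atan2(162, 720), 0]) cube([42, 55, 738]);
translate([0, 855, 0]) rotate([0, atan2(162, 720), 0]) cube([42, 55, 738]);
translate([428, 855, 0]) mirror([1, 0, 0]) rotate([0, atan2(162, 720), 0]) cube([42, 55, 738]);


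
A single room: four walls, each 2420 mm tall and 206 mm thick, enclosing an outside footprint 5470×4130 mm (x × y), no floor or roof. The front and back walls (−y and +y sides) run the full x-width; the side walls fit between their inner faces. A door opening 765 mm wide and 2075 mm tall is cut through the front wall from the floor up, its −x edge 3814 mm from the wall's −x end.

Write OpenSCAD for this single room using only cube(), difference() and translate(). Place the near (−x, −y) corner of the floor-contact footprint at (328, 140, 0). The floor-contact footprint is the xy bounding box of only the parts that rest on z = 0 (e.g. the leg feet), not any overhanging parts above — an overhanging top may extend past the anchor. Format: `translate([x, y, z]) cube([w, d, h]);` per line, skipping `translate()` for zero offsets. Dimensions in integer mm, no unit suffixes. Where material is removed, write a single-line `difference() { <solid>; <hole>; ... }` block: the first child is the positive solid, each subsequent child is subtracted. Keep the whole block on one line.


difference() { translate([328, 140, 0]) cube([5470, 206, 2420]); translate([4142, 140, 0]) cube([765, 206, 2075]); }
translate([328, 4064, 0]) cube([5470, 206, 2420]);
translate([328, 346, 0]) cube([206, 3718, 2420]);
translate([5592, 346, 0]) cube([206, 3718, 2420]);


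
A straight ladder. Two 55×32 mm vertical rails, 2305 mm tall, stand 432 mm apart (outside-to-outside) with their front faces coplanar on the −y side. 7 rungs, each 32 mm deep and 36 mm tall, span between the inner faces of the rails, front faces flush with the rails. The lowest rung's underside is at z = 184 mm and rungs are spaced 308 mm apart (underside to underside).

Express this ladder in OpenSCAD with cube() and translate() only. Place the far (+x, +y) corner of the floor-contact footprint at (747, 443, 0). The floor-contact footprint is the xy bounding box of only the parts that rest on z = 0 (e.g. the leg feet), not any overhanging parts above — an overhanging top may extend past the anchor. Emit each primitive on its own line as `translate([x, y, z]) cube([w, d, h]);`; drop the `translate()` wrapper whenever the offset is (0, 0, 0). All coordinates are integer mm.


// rung span = 432 - 2*55 = 322
// rung[k] z = 184 + k*308
translate([315, 411, 0]) cube([55, 32, 2305]);
translate([692, 411, 0]) cube([55, 32, 2305]);
translate([370, 411, 184]) cube([322, 32, 36]);
translate([370, 411, 492]) cube([322, 32, 36]);
translate([370, 411, 800]) cube([322, 32, 36]);
translate([370, 411, 1108]) cube([322, 32, 36]);
translate([370, 411, 1416]) cube([322, 32, 36]);
translate([370, 411, 1724]) cube([322, 32, 36]);
translate([370, 411, 2032]) cube([322, 32, 36]);


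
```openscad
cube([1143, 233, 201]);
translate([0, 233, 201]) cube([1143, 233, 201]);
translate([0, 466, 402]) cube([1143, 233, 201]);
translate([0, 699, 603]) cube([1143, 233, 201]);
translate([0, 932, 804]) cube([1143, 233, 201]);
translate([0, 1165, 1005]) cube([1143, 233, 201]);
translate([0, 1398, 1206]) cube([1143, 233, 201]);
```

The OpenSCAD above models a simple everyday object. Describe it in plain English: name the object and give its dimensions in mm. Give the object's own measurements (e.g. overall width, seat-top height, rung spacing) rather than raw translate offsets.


A straight staircase of 7 solid steps. Each step is 1143 mm wide (x), 233 mm deep (y, the going) and 201 mm tall (the rise). The first step rests on the floor; each subsequent step sits one going further in +y and one rise higher in +z, directly behind and above the previous step with no overlap.


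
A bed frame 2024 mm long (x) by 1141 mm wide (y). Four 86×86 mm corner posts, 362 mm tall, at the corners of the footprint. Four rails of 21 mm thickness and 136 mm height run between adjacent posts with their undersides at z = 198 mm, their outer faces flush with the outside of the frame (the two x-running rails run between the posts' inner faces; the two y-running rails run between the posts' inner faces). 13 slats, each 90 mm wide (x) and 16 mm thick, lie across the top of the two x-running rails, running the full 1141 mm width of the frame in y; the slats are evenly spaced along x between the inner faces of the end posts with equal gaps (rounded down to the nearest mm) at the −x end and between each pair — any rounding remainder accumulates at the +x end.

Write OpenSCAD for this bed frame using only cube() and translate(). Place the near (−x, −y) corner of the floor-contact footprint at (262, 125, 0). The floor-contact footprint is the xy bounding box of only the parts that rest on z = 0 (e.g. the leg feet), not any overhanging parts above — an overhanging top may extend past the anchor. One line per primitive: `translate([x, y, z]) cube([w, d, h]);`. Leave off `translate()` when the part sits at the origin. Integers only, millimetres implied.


// slat z = rail_z + rail_h = 198 + 136 = 334
// slat gap = ⌊(1852 − 13·90) / 14⌋ = 48
translate([262, 125, 0]) cube([86, 86, 362]);
translate([262, 1180, 0]) cube([86, 86, 362]);
translate([2200, 125, 0]) cube([86, 86, 362]);
translate([2200, 1180, 0]) cube([86, 86, 362]);
translate([348, 125, 198]) cube([1852, 21, 136]);
translate([348, 1245, 198]) cube([1852, 21, 136]);
translate([262, 211, 198]) cube([21, 969, 136]);
translate([2265, 211, 198]) cube([21, 969, 136]);
translate([396, 125, 334]) cube([90, 1141, 16]);
translate([534, 125, 334]) cube([90, 1141, 16]);
translate([672, 125, 334]) cube([90, 1141, 16]);
translate([810, 125, 334]) cube([90, 1141, 16]);
translate([948, 125, 334]) cube([90, 1141, 16]);
translate([1086, 125, 334]) cube([90, 1141, 16]);
translate([1224, 125, 334]) cube([90, 1141, 16]);
translate([1362, 125, 334]) cube([90, 1141, 16]);
translate([1500, 125, 334]) cube([90, 1141, 16]);
translate([1638, 125, 334]) cube([90, 1141, 16]);
translate([1776, 125, 334]) cube([90, 1141, 16]);
translate([1914, 125, 334]) cube([90, 1141, 16]);
translate([2052, 125, 334]) cube([90, 1141, 16]);


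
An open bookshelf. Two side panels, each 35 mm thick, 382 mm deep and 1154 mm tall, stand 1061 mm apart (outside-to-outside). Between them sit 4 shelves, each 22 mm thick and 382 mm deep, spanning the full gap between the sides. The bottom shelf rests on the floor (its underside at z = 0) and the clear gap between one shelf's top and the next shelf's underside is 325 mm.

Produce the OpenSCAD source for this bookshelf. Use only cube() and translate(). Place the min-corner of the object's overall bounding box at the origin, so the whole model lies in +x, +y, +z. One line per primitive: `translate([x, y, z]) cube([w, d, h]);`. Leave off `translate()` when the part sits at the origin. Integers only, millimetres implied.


cube([35, 382, 1154]);
translate([1026, 0, 0]) cube([35, 382, 1154]);
translate([35, 0, 0]) cube([991, 382, 22]);
translate([35, 0, 347]) cube([991, 382, 22]);
translate([35, 0, 694]) cube([991, 382, 22]);
translate([35, 0, 1041]) cube([991, 382, 22]);


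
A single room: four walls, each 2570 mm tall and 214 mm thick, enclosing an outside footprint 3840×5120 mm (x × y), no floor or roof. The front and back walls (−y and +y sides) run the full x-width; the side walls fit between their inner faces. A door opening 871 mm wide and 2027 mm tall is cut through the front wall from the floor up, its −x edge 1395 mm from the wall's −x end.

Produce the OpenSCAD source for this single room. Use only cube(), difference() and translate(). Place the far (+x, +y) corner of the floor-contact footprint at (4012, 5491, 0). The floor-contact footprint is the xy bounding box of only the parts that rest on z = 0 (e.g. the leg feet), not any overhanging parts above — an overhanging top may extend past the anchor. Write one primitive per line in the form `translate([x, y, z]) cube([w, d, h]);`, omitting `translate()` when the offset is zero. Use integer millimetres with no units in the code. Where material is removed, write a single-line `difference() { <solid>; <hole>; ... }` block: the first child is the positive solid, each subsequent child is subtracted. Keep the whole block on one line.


difference() { translate([172, 371, 0]) cube([3840, 214, 2570]); translate([1567, 371, 0]) cube([871, 214, 2027]); }
translate([172, 5277, 0]) cube([3840, 214, 2570]);
translate([172, 585, 0]) cube([214, 4692, 2570]);
translate([3798, 585, 0]) cube([214, 4692, 2570]);


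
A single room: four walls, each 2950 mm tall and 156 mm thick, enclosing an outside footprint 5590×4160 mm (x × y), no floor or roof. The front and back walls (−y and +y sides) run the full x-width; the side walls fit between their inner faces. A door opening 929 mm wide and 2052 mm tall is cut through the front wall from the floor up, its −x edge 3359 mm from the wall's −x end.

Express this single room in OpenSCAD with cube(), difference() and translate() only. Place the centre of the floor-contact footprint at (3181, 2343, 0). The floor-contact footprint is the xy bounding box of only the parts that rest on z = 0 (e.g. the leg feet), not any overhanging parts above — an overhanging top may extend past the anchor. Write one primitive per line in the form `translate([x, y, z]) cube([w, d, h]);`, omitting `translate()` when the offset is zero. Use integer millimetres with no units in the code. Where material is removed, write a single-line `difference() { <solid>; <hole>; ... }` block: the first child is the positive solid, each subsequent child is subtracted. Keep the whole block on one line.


difference() { translate([386, 263, 0]) cube([5590, 156, 2950]); translate([3745, 263, 0]) cube([929, 156, 2052]); }
translate([386, 4267, 0]) cube([5590, 156, 2950]);
translate([386, 419, 0]) cube([156, 3848, 2950]);
translate([5820, 419, 0]) cube([156, 3848, 2950]);


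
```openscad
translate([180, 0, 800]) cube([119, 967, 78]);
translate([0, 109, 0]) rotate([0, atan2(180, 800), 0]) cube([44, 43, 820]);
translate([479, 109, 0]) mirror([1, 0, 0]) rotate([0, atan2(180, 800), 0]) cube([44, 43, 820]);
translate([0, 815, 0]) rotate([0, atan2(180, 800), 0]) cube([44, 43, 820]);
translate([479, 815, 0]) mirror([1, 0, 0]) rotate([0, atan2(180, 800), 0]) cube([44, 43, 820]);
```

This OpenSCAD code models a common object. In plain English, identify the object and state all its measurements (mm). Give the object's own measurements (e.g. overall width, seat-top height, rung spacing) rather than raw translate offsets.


A sawhorse. A 119×967×78 mm beam (x, y, z) sits on two A-frame leg pairs. Each pair is two raked legs of 44×43 mm section (43 mm along y) splaying symmetrically in x. Each leg rises 800 mm vertically over 180 mm of horizontal reach and is 820 mm long along its own axis. Every leg's outer bottom edge rests on the floor and its outer top edge meets a bottom edge of the beam — the left legs (tilting toward +x) meet the beam's −x bottom edge, the right legs (their mirror images, tilting toward −x) meet its +x bottom edge — so the leg tops tuck under the beam, the beam's underside is 800 mm above the floor, and the feet are 479 mm apart outside-to-outside with the beam centred between them. The two leg pairs are set in 109 mm from either end of the beam.


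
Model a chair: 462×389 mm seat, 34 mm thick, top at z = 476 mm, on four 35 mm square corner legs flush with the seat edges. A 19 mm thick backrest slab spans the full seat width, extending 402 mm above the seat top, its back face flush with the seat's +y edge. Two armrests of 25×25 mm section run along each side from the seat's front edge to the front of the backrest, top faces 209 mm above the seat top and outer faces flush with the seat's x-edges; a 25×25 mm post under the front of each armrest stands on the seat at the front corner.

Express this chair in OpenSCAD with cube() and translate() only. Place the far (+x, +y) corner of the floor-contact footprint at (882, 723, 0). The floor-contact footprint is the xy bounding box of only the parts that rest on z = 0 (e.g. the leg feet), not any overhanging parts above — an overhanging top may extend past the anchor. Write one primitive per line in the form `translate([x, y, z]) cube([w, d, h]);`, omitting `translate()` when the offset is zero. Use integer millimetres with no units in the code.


translate([420, 334, 442]) cube([462, 389, 34]);
translate([420, 334, 0]) cube([35, 35, 442]);
translate([847, 334, 0]) cube([35, 35, 442]);
translate([420, 688, 0]) cube([35, 35, 442]);
translate([847, 688, 0]) cube([35, 35, 442]);
translate([420, 704, 476]) cube([462, 19, 402]);
translate([420, 334, 660]) cube([25, 370, 25]);
translate([857, 334, 660]) cube([25, 370, 25]);
translate([420, 334, 476]) cube([25, 25, 184]);
translate([857, 334, 476]) cube([25, 25, 184]);


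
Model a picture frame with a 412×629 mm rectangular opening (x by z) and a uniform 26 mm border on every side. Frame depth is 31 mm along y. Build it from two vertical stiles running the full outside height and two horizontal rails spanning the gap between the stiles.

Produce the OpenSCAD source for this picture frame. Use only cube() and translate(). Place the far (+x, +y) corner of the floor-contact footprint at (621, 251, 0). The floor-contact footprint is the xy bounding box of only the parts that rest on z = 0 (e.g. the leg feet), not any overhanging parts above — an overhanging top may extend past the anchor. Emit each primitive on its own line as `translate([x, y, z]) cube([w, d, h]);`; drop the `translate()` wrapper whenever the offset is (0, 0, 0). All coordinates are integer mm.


translate([157, 220, 0]) cube([26, 31, 681]);
translate([595, 220, 0]) cube([26, 31, 681]);
translate([183, 220, 0]) cube([412, 31, 26]);
translate([183, 220, 655]) cube([412, 31, 26]);


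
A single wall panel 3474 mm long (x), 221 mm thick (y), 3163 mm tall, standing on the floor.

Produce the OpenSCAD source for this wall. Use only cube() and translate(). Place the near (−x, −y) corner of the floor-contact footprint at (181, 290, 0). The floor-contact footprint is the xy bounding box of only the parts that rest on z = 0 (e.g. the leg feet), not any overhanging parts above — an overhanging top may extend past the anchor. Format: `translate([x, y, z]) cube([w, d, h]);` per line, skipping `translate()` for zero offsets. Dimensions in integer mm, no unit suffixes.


translate([181, 290, 0]) cube([3474, 221, 3163]);


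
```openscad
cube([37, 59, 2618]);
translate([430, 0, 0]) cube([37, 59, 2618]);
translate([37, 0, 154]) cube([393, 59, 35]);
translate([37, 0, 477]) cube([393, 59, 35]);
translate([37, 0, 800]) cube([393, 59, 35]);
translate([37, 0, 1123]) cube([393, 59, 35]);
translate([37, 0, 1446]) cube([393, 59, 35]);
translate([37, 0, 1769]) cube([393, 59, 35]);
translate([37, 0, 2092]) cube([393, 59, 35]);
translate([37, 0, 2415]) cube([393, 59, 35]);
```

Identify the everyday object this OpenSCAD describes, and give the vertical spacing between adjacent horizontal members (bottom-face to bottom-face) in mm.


A ladder. The rung spacing is 323 mm.

Two tall 37×59 posts with 8 short bars between them — a ladder. Adjacent rungs sit at z = 154 and z = 477, so the spacing is 477 − 154 = 323 mm.


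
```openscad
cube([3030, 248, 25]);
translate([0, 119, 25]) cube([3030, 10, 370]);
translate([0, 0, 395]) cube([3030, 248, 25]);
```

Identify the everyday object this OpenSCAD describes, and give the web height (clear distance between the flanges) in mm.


An I-beam. The web height is 370 mm.

Two wide flanges with a thin centred web — an I-beam. Overall 420 mm minus two 25 mm flanges gives a web of 420 − 2·25 = 370 mm.


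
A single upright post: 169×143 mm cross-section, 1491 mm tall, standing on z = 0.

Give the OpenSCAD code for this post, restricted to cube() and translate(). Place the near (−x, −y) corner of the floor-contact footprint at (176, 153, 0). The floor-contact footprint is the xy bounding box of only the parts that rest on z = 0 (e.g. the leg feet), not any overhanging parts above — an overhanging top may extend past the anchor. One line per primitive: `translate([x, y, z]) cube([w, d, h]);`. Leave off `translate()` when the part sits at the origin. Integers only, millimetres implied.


translate([176, 153, 0]) cube([169, 143, 1491]);


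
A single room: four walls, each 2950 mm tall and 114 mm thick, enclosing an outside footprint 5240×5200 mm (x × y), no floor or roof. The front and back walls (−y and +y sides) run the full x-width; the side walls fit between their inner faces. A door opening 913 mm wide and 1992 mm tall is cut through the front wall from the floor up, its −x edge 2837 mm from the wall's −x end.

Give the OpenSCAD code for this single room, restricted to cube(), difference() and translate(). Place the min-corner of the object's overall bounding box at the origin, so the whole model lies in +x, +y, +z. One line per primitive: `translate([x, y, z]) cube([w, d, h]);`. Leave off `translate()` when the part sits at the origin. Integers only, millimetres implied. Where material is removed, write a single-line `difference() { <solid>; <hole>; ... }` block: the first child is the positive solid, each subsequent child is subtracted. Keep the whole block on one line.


difference() { cube([5240, 114, 2950]); translate([2837, 0, 0]) cube([913, 114, 1992]); }
translate([0, 5086, 0]) cube([5240, 114, 2950]);
translate([0, 114, 0]) cube([114, 4972, 2950]);
translate([5126, 114, 0]) cube([114, 4972, 2950]);


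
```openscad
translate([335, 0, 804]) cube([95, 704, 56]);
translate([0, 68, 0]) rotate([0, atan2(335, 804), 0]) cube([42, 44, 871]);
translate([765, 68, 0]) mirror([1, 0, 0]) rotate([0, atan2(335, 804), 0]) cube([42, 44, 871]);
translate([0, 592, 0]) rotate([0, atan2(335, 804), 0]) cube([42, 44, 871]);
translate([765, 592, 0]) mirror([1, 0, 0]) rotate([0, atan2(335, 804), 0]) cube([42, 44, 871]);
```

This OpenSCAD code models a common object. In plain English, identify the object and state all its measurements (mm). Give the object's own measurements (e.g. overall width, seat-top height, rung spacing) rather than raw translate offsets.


A sawhorse. A 95×704×56 mm beam (x, y, z) sits on two A-frame leg pairs. Each pair is two raked legs of 42×44 mm section (44 mm along y) splaying symmetrically in x. Each leg rises 804 mm vertically over 335 mm of horizontal reach and is 871 mm long along its own axis. Every leg's outer bottom edge rests on the floor and its outer top edge meets a bottom edge of the beam — the left legs (tilting toward +x) meet the beam's −x bottom edge, the right legs (their mirror images, tilting toward −x) meet its +x bottom edge — so the leg tops tuck under the beam, the beam's underside is 804 mm above the floor, and the feet are 765 mm apart outside-to-outside with the beam centred between them. The two leg pairs are set in 68 mm from either end of the beam.


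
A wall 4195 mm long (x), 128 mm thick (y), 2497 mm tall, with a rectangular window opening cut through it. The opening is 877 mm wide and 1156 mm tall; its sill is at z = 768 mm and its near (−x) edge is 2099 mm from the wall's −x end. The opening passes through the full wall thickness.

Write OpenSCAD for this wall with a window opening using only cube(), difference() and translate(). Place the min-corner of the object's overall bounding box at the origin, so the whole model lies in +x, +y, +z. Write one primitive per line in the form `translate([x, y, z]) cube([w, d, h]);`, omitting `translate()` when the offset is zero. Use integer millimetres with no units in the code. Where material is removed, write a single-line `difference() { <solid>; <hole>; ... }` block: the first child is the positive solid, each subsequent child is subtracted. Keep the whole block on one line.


difference() { cube([4195, 128, 2497]); translate([2099, 0, 768]) cube([877, 128, 1156]); }


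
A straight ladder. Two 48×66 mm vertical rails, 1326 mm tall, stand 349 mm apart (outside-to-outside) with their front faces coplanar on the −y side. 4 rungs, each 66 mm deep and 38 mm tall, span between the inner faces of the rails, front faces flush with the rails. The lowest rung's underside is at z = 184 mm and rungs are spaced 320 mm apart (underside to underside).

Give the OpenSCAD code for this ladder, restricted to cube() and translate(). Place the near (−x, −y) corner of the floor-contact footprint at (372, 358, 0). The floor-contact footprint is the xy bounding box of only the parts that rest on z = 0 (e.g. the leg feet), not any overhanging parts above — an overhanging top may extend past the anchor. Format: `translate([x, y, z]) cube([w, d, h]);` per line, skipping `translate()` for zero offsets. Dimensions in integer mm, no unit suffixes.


// rung span = 349 - 2*48 = 253
// rung[k] z = 184 + k*320
translate([372, 358, 0]) cube([48, 66, 1326]);
translate([673, 358, 0]) cube([48, 66, 1326]);
translate([420, 358, 184]) cube([253, 66, 38]);
translate([420, 358, 504]) cube([253, 66, 38]);
translate([420, 358, 824]) cube([253, 66, 38]);
translate([420, 358, 1144]) cube([253, 66, 38]);


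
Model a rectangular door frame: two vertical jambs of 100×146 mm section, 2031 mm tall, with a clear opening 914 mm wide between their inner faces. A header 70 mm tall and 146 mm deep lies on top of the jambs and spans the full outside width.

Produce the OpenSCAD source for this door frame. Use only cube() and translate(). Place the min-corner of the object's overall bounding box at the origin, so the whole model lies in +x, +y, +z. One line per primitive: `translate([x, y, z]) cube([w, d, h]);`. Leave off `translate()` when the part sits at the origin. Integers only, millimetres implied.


cube([100, 146, 2031]);
translate([1014, 0, 0]) cube([100, 146, 2031]);
translate([0, 0, 2031]) cube([1114, 146, 70]);


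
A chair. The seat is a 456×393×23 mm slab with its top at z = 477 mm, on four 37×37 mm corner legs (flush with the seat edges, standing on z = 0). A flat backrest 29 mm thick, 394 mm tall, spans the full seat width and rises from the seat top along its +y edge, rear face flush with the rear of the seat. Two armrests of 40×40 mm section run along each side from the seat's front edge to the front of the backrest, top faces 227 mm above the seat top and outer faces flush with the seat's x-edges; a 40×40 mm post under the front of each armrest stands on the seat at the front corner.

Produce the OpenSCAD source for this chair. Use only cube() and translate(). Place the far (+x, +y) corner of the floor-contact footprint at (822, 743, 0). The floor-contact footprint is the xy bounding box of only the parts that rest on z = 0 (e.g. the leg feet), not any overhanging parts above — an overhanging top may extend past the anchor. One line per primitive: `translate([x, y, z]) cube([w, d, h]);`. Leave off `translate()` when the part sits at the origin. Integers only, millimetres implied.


// leg_h = 477 - 23 = 454
// arm post h = 227 - 40 = 187
translate([366, 350, 454]) cube([456, 393, 23]);
translate([366, 350, 0]) cube([37, 37, 454]);
translate([785, 350, 0]) cube([37, 37, 454]);
translate([366, 706, 0]) cube([37, 37, 454]);
translate([785, 706, 0]) cube([37, 37, 454]);
translate([366, 714, 477]) cube([456, 29, 394]);
translate([366, 350, 664]) cube([40, 364, 40]);
translate([782, 350, 664]) cube([40, 364, 40]);
translate([366, 350, 477]) cube([40, 40, 187]);
translate([782, 350, 477]) cube([40, 40, 187]);


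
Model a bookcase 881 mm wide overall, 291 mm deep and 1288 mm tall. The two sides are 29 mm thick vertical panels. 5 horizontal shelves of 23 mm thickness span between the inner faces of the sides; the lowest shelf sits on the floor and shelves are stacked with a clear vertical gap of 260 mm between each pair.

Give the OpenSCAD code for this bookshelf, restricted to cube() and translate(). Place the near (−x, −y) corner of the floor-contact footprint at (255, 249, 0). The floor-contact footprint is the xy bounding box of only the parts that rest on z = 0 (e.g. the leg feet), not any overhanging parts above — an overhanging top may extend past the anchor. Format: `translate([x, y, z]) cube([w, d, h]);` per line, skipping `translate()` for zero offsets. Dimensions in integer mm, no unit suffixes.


translate([255, 249, 0]) cube([29, 291, 1288]);
translate([1107, 249, 0]) cube([29, 291, 1288]);
translate([284, 249, 0]) cube([823, 291, 23]);
translate([284, 249, 283]) cube([823, 291, 23]);
translate([284, 249, 566]) cube([823, 291, 23]);
translate([284, 249, 849]) cube([823, 291, 23]);
translate([284, 249, 1132]) cube([823, 291, 23]);


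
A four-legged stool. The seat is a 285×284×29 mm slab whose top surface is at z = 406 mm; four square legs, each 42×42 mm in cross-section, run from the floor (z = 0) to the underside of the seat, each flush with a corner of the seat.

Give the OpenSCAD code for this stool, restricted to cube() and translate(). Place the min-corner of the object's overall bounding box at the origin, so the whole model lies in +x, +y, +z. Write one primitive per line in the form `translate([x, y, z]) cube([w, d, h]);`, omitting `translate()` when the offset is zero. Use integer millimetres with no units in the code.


translate([0, 0, 377]) cube([285, 284, 29]);
cube([42, 42, 377]);
translate([243, 0, 0]) cube([42, 42, 377]);
translate([0, 242, 0]) cube([42, 42, 377]);
translate([243, 242, 0]) cube([42, 42, 377]);


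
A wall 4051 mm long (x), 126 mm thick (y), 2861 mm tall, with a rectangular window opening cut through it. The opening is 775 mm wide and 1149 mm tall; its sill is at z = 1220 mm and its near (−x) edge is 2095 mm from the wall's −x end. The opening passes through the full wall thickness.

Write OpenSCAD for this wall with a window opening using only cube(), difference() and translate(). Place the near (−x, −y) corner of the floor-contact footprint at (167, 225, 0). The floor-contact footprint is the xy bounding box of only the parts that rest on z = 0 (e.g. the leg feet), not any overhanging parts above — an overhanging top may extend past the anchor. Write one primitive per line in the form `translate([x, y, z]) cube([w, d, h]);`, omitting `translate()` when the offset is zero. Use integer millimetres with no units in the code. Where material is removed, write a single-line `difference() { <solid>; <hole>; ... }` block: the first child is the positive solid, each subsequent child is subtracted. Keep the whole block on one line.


difference() { translate([167, 225, 0]) cube([4051, 126, 2861]); translate([2262, 225, 1220]) cube([775, 126, 1149]); }


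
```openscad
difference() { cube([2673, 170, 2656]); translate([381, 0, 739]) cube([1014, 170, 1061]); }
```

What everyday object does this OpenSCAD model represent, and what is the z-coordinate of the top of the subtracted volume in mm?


A wall with a window opening. The window head height is 1800 mm.

A wall with a rectangular opening subtracted — a window. Sill at z = 739, opening 1061 mm tall, so the head is at 739 + 1061 = 1800 mm.


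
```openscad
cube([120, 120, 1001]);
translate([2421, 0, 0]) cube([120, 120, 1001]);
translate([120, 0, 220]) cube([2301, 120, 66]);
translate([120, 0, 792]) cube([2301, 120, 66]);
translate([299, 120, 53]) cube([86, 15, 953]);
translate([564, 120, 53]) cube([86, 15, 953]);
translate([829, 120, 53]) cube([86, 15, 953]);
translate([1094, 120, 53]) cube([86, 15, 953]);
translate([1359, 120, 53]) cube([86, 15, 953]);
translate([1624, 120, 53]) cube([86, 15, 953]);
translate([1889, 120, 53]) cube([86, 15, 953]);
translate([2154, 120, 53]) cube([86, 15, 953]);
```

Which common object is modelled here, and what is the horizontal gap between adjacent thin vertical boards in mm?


A fence section. The picket gap is 179 mm.

Two posts, two rails, 8 pickets — a fence section. Span 2301 mm holds 8 pickets of 86 mm with 9 equal gaps: ⌊(2301 − 8·86) / 9⌋ = 179 mm.


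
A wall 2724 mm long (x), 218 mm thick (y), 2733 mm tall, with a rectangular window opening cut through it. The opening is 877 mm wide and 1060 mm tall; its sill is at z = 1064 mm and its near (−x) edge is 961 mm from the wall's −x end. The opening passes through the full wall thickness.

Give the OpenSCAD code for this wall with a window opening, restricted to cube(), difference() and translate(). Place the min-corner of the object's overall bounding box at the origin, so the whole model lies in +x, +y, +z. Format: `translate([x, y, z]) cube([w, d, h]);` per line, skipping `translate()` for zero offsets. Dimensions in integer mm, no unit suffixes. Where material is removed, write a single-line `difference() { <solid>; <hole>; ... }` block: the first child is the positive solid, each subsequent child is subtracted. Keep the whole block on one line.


difference() { cube([2724, 218, 2733]); translate([961, 0, 1064]) cube([877, 218, 1060]); }


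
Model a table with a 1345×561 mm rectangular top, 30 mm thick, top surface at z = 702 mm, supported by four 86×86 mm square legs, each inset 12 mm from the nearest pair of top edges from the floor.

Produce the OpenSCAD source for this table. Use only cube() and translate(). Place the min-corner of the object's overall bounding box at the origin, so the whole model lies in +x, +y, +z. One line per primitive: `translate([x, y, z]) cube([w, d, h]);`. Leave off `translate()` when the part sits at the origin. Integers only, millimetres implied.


translate([0, 0, 672]) cube([1345, 561, 30]);
translate([12, 12, 0]) cube([86, 86, 672]);
translate([1247, 12, 0]) cube([86, 86, 672]);
translate([12, 463, 0]) cube([86, 86, 672]);
translate([1247, 463, 0]) cube([86, 86, 672]);


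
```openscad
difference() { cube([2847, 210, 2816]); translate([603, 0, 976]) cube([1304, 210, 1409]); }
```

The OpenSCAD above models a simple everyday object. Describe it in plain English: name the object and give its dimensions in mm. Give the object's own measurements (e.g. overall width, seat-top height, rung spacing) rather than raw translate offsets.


A wall 2847 mm long (x), 210 mm thick (y), 2816 mm tall, with a rectangular window opening cut through it. The opening is 1304 mm wide and 1409 mm tall; its sill is at z = 976 mm and its near (−x) edge is 603 mm from the wall's −x end. The opening passes through the full wall thickness.


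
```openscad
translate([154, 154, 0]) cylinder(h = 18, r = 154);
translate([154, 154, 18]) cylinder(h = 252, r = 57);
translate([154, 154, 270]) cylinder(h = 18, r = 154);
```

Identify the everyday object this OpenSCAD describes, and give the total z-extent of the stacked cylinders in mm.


A spool. The overall height is 288 mm.

Three coaxial cylinders, large–small–large — a spool. Two 18 mm flanges and a 252 mm core give 18 + 252 + 18 = 288 mm.
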